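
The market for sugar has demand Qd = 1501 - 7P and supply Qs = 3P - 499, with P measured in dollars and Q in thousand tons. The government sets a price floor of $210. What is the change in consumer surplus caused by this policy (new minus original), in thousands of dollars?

Setting quantity demanded equal to quantity supplied, 1501 - 7P = 3P - 499, gives P* = 200 and Q* = 101.
Because the floor (210) lies above the market-clearing price, it is binding.
At P = 210: Qd = 1501 - 7·210 = 31 and Qs = 3·210 - 499 = 131.
Consumer surplus without the control is ½ · (1501/7 - 200) · 101 = 10201/14.
With the floor, consumers buy 31 units at 210, so CS = ½ · (1501/7 - 210) · 31 = 961/14.
Change in consumer surplus = 961/14 - 10201/14 = -660.

-660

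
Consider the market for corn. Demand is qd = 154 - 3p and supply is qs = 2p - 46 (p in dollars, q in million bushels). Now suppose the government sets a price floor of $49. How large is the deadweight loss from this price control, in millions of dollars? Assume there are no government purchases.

303.75

Without the control the market clears where 154 - 3p = 2p - 46, i.e. p* = 40 and q* = 34.
The floor of 49 is above the equilibrium price 40, so it binds.
At p = 49: qd = 154 - 3·49 = 7 and qs = 2·49 - 46 = 52.
Quantity traded falls to 7. At q = 7 the demand price is (154 - 7)/3 = 49 and the supply price is (46 + 7)/2 = 26.5.
Deadweight loss = ½ · (49 - 26.5) · (34 - 7) = ½ · 22.5 · 27 = 303.75.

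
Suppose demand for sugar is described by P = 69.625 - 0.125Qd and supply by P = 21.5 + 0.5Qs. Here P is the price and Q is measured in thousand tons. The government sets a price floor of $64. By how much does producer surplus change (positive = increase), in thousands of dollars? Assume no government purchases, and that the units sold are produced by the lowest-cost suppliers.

-76

Rearranging demand gives Qd = 557 - 8P; rearranging supply gives Qs = 2P - 43. In a free market, 557 - 8P = 2P - 43 gives the equilibrium P* = 60, Q* = 77.
Because the floor (64) lies above the market-clearing price, it is binding.
At P = 64: Qd = 557 - 8·64 = 45 and Qs = 2·64 - 43 = 85.
Producer surplus without the control is ½ · (60 - 21.5) · 77 = 1482.25.
With the floor, 45 units are sold at 64. The supply price at Q = 45 is 44, so PS = ½ · [(64 - 21.5) + (64 - 44)] · 45 = 1406.25.
Change in producer surplus = 1406.25 - 1482.25 = -76.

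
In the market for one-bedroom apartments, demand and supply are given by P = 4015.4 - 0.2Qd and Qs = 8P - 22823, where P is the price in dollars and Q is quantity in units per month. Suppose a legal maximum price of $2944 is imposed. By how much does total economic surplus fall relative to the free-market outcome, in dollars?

Rearranging demand gives Qd = 20077 - 5P. Equilibrium: 20077 - 5P = 8P - 22823, so 42900 = 13P and P* = 3300, Q* = 3577.
Since 2944 < 3300, the ceiling is binding.
At P = 2944: Qd = 20077 - 5·2944 = 5357 and Qs = 8·2944 - 22823 = 729.
Quantity traded falls to 729. At Q = 729 the demand price is (20077 - 729)/5 = 3869.6 and the supply price is (22823 + 729)/8 = 2944.
Deadweight loss = ½ · (3869.6 - 2944) · (3577 - 729) = ½ · 925.6 · 2848 = 1318054.4.

1318054.4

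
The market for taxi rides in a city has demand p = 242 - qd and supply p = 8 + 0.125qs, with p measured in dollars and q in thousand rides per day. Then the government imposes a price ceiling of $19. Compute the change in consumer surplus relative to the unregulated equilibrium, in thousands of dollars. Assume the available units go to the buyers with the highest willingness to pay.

Rearranging demand gives qd = 242 - p; rearranging supply gives qs = 8p - 64. Setting quantity demanded equal to quantity supplied, 242 - p = 8p - 64, gives p* = 34 and q* = 208.
The ceiling of 19 is below the equilibrium price 34, so it binds.
At p = 19: qd = 242 - 19 = 223 and qs = 8·19 - 64 = 88.
Consumer surplus without the control is ½ · (242 - 34) · 208 = 21632.
With the ceiling, 88 units are sold at 19 (assume they go to the highest-value buyers). The demand price at q = 88 is 154, so CS = ½ · [(242 - 19) + (154 - 19)] · 88 = 15752.
Change in consumer surplus = 15752 - 21632 = -5880.

-5880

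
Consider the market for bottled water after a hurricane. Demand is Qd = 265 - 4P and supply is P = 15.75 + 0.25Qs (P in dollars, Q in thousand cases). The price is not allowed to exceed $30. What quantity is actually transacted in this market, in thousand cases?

57

Rearranging supply gives Qs = 4P - 63. Equilibrium: 265 - 4P = 4P - 63, so 328 = 8P and P* = 41, Q* = 101.
The ceiling of 30 is below the equilibrium price 41, so it binds.
At P = 30: Qd = 265 - 4·30 = 145 and Qs = 4·30 - 63 = 57.
The quantity actually transacted is the short side, supply: 57.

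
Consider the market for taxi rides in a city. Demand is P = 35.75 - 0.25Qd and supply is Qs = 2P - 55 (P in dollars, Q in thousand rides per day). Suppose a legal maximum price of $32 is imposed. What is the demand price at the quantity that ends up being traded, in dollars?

Rearranging demand gives Qd = 143 - 4P. Equilibrium: 143 - 4P = 2P - 55, so 198 = 6P and P* = 33, Q* = 11.
Because the ceiling (32) lies below the market-clearing price, it is binding.
At P = 32: Qd = 143 - 4·32 = 15 and Qs = 2·32 - 55 = 9.
Only 9 units reach the market. On the demand curve, the marginal buyer's willingness to pay at Q = 9 is (143 - 9)/4 = 33.5.

33.5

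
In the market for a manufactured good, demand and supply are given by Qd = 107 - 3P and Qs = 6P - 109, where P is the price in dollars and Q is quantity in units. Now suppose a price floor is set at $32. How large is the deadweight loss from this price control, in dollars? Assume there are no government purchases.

Setting quantity demanded equal to quantity supplied, 107 - 3P = 6P - 109, gives P* = 24 and Q* = 35.
Since 32 > 24, the floor is binding.
At P = 32: Qd = 107 - 3·32 = 11 and Qs = 6·32 - 109 = 83.
Quantity traded falls to 11. At Q = 11 the demand price is (107 - 11)/3 = 32 and the supply price is (109 + 11)/6 = 20.
Deadweight loss = ½ · (32 - 20) · (35 - 11) = ½ · 12 · 24 = 144.

144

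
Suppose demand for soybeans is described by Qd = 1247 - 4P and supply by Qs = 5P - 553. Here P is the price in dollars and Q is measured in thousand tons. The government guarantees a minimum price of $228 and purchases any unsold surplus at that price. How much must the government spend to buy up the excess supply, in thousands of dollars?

57456

Equilibrium: 1247 - 4P = 5P - 553, so 1800 = 9P and P* = 200, Q* = 447.
The floor of 228 is above the equilibrium price 200, so it binds.
At P = 228: Qd = 1247 - 4·228 = 335 and Qs = 5·228 - 553 = 587.
Surplus = Qs - Qd = 252.
Government expenditure = surplus × support price = 252 × 228 = 57456.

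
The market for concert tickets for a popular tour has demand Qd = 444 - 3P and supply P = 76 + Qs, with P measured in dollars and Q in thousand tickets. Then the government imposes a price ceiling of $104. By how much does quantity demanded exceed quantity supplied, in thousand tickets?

Rearranging supply gives Qs = P - 76. Without the control the market clears where 444 - 3P = P - 76, i.e. P* = 130 and Q* = 54.
Since 104 < 130, the ceiling is binding.
At P = 104: Qd = 444 - 3·104 = 132 and Qs = 104 - 76 = 28.
Shortage = Qd - Qs = 132 - 28 = 104.

104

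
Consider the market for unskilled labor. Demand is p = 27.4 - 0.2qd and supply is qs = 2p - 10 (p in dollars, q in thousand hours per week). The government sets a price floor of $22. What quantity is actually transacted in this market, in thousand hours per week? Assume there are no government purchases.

27

Rearranging demand gives qd = 137 - 5p. Without the control the market clears where 137 - 5p = 2p - 10, i.e. p* = 21 and q* = 32.
Because the floor (22) lies above the market-clearing price, it is binding.
At p = 22: qd = 137 - 5·22 = 27 and qs = 2·22 - 10 = 34.
The quantity actually transacted is the short side, demand: 27.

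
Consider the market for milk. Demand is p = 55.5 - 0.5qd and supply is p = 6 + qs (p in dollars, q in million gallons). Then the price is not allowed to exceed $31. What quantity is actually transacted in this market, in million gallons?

25

Rearranging demand gives qd = 111 - 2p; rearranging supply gives qs = p - 6. In a free market, 111 - 2p = p - 6 gives the equilibrium p* = 39, q* = 33.
Because the ceiling (31) lies below the market-clearing price, it is binding.
At p = 31: qd = 111 - 2·31 = 49 and qs = 31 - 6 = 25.
The quantity actually transacted is the short side, supply: 25.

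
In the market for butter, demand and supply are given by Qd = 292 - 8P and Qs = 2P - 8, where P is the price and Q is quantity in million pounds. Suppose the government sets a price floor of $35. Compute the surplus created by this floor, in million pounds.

50

Equilibrium: 292 - 8P = 2P - 8, so 300 = 10P and P* = 30, Q* = 52.
Since 35 > 30, the floor is binding.
At P = 35: Qd = 292 - 8·35 = 12 and Qs = 2·35 - 8 = 62.
Surplus = Qs - Qd = 62 - 12 = 50.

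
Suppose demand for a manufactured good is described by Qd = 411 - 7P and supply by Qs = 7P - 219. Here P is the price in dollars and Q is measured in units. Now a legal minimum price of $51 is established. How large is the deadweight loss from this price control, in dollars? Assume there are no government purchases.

252

Setting quantity demanded equal to quantity supplied, 411 - 7P = 7P - 219, gives P* = 45 and Q* = 96.
Since 51 > 45, the floor is binding.
At P = 51: Qd = 411 - 7·51 = 54 and Qs = 7·51 - 219 = 138.
Quantity traded falls to 54. At Q = 54 the demand price is (411 - 54)/7 = 51 and the supply price is (219 + 54)/7 = 39.
Deadweight loss = ½ · (51 - 39) · (96 - 54) = ½ · 12 · 42 = 252.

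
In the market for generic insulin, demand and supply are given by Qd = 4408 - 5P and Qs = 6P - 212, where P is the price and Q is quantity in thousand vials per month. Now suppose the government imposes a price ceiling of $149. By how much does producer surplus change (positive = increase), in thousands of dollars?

In a free market, 4408 - 5P = 6P - 212 gives the equilibrium P* = 420, Q* = 2308.
The ceiling of 149 is below the equilibrium price 420, so it binds.
At P = 149: Qd = 4408 - 5·149 = 3663 and Qs = 6·149 - 212 = 682.
Producer surplus without the control is ½ · (420 - 106/3) · 2308 = 1331716/3.
With the ceiling, producers sell 682 units at 149, so PS = ½ · (149 - 106/3) · 682 = 116281/3.
Change in producer surplus = 116281/3 - 1331716/3 = -405145.

-405145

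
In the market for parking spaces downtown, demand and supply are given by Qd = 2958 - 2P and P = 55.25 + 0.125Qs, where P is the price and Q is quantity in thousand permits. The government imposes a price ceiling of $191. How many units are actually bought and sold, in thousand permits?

1086

Rearranging supply gives Qs = 8P - 442. Without the control the market clears where 2958 - 2P = 8P - 442, i.e. P* = 340 and Q* = 2278.
Because the ceiling (191) lies below the market-clearing price, it is binding.
At P = 191: Qd = 2958 - 2·191 = 2576 and Qs = 8·191 - 442 = 1086.
The quantity actually transacted is the short side, supply: 1086.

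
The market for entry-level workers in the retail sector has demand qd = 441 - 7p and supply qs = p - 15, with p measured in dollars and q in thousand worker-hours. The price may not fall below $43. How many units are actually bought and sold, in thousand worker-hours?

42

In a free market, 441 - 7p = p - 15 gives the equilibrium p* = 57, q* = 42.
Since 43 is below p* = 57, the floor does not bind and the free-market outcome prevails.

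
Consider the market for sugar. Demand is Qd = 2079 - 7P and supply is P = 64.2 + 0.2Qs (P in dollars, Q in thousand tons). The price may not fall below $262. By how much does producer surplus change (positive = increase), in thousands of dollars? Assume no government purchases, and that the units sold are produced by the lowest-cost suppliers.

Rearranging supply gives Qs = 5P - 321. In a free market, 2079 - 7P = 5P - 321 gives the equilibrium P* = 200, Q* = 679.
The floor of 262 is above the equilibrium price 200, so it binds.
At P = 262: Qd = 2079 - 7·262 = 245 and Qs = 5·262 - 321 = 989.
Producer surplus without the control is ½ · (200 - 64.2) · 679 = 46104.1.
With the floor, 245 units are sold at 262. The supply price at Q = 245 is 113.2, so PS = ½ · [(262 - 64.2) + (262 - 113.2)] · 245 = 42458.5.
Change in producer surplus = 42458.5 - 46104.1 = -3645.6.

-3645.6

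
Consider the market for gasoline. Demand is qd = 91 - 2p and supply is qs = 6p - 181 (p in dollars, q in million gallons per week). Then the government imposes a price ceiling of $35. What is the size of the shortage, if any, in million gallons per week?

0

Equilibrium: 91 - 2p = 6p - 181, so 272 = 8p and p* = 34, q* = 23.
The ceiling of 35 is above the equilibrium price 34, so it is not binding; the market clears at p* = 34, q* = 23.
Since the control does not bind, there is no shortage.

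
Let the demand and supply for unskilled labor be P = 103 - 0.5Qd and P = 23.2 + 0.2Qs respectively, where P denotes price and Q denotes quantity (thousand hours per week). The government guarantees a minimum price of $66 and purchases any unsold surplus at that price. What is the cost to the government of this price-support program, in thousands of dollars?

Rearranging demand gives Qd = 206 - 2P; rearranging supply gives Qs = 5P - 116. Equilibrium: 206 - 2P = 5P - 116, so 322 = 7P and P* = 46, Q* = 114.
Since 66 > 46, the floor is binding.
At P = 66: Qd = 206 - 2·66 = 74 and Qs = 5·66 - 116 = 214.
Surplus = Qs - Qd = 140.
Government expenditure = surplus × support price = 140 × 66 = 9240.

9240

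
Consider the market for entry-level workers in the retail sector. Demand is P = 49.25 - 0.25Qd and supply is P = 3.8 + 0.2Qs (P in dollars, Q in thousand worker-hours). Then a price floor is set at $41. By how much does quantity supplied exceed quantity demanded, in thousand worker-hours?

153

Rearranging demand gives Qd = 197 - 4P; rearranging supply gives Qs = 5P - 19. In a free market, 197 - 4P = 5P - 19 gives the equilibrium P* = 24, Q* = 101.
The floor of 41 is above the equilibrium price 24, so it binds.
At P = 41: Qd = 197 - 4·41 = 33 and Qs = 5·41 - 19 = 186.
Surplus = Qs - Qd = 186 - 33 = 153.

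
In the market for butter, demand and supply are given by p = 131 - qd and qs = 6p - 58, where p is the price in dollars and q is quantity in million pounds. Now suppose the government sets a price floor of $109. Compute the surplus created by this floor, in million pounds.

574

Rearranging demand gives qd = 131 - p. Equilibrium: 131 - p = 6p - 58, so 189 = 7p and p* = 27, q* = 104.
Because the floor (109) lies above the market-clearing price, it is binding.
At p = 109: qd = 131 - 109 = 22 and qs = 6·109 - 58 = 596.
Surplus = qs - qd = 596 - 22 = 574.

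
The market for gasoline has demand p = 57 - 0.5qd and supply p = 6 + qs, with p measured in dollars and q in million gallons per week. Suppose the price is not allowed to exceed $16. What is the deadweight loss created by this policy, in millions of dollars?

432

Rearranging demand gives qd = 114 - 2p; rearranging supply gives qs = p - 6. Without the control the market clears where 114 - 2p = p - 6, i.e. p* = 40 and q* = 34.
Since 16 < 40, the ceiling is binding.
At p = 16: qd = 114 - 2·16 = 82 and qs = 16 - 6 = 10.
Quantity traded falls to 10. At q = 10 the demand price is (114 - 10)/2 = 52 and the supply price is 6 + 10 = 16.
Deadweight loss = ½ · (52 - 16) · (34 - 10) = ½ · 36 · 24 = 432.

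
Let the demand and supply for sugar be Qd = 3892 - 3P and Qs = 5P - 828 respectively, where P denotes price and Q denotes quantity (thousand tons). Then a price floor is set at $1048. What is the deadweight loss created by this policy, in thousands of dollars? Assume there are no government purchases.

503433.6

In a free market, 3892 - 3P = 5P - 828 gives the equilibrium P* = 590, Q* = 2122.
Because the floor (1048) lies above the market-clearing price, it is binding.
At P = 1048: Qd = 3892 - 3·1048 = 748 and Qs = 5·1048 - 828 = 4412.
Quantity traded falls to 748. At Q = 748 the demand price is (3892 - 748)/3 = 1048 and the supply price is (828 + 748)/5 = 315.2.
Deadweight loss = ½ · (1048 - 315.2) · (2122 - 748) = ½ · 732.8 · 1374 = 503433.6.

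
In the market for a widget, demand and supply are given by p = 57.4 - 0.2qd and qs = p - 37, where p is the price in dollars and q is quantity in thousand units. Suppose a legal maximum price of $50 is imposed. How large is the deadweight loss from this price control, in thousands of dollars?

9.6

Rearranging demand gives qd = 287 - 5p. Without the control the market clears where 287 - 5p = p - 37, i.e. p* = 54 and q* = 17.
Since 50 < 54, the ceiling is binding.
At p = 50: qd = 287 - 5·50 = 37 and qs = 50 - 37 = 13.
Quantity traded falls to 13. At q = 13 the demand price is (287 - 13)/5 = 54.8 and the supply price is 37 + 13 = 50.
Deadweight loss = ½ · (54.8 - 50) · (17 - 13) = ½ · 4.8 · 4 = 9.6.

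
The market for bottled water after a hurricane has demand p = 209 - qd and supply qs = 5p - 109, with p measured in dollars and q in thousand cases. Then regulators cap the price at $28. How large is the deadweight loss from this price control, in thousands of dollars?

9375

Rearranging demand gives qd = 209 - p. Equilibrium: 209 - p = 5p - 109, so 318 = 6p and p* = 53, q* = 156.
Since 28 < 53, the ceiling is binding.
At p = 28: qd = 209 - 28 = 181 and qs = 5·28 - 109 = 31.
Quantity traded falls to 31. At q = 31 the demand price is 209 - 31 = 178 and the supply price is (109 + 31)/5 = 28.
Deadweight loss = ½ · (178 - 28) · (156 - 31) = ½ · 150 · 125 = 9375.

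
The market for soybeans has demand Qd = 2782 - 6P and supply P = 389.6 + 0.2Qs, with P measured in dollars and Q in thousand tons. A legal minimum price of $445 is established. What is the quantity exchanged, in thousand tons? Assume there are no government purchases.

Rearranging supply gives Qs = 5P - 1948. Setting quantity demanded equal to quantity supplied, 2782 - 6P = 5P - 1948, gives P* = 430 and Q* = 202.
The floor of 445 is above the equilibrium price 430, so it binds.
At P = 445: Qd = 2782 - 6·445 = 112 and Qs = 5·445 - 1948 = 277.
The quantity actually transacted is the short side, demand: 112.

112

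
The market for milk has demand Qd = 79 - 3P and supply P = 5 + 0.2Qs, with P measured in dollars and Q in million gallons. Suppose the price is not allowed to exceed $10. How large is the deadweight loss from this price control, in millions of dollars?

60

Rearranging supply gives Qs = 5P - 25. In a free market, 79 - 3P = 5P - 25 gives the equilibrium P* = 13, Q* = 40.
Because the ceiling (10) lies below the market-clearing price, it is binding.
At P = 10: Qd = 79 - 3·10 = 49 and Qs = 5·10 - 25 = 25.
Quantity traded falls to 25. At Q = 25 the demand price is (79 - 25)/3 = 18 and the supply price is (25 + 25)/5 = 10.
Deadweight loss = ½ · (18 - 10) · (40 - 25) = ½ · 8 · 15 = 60.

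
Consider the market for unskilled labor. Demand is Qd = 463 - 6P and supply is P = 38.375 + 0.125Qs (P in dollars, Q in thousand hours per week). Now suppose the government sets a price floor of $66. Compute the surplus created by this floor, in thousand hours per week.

154

Rearranging supply gives Qs = 8P - 307. Setting quantity demanded equal to quantity supplied, 463 - 6P = 8P - 307, gives P* = 55 and Q* = 133.
The floor of 66 is above the equilibrium price 55, so it binds.
At P = 66: Qd = 463 - 6·66 = 67 and Qs = 8·66 - 307 = 221.
Surplus = Qs - Qd = 221 - 67 = 154.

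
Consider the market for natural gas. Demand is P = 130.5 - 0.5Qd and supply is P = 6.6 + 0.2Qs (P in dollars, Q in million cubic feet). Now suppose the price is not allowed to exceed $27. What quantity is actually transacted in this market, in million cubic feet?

102

Rearranging demand gives Qd = 261 - 2P; rearranging supply gives Qs = 5P - 33. Without the control the market clears where 261 - 2P = 5P - 33, i.e. P* = 42 and Q* = 177.
Because the ceiling (27) lies below the market-clearing price, it is binding.
At P = 27: Qd = 261 - 2·27 = 207 and Qs = 5·27 - 33 = 102.
The quantity actually transacted is the short side, supply: 102.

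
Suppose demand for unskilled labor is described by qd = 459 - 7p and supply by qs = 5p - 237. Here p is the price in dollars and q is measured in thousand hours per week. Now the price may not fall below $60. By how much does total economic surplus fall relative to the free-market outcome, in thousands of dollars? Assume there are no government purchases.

Equilibrium: 459 - 7p = 5p - 237, so 696 = 12p and p* = 58, q* = 53.
Since 60 > 58, the floor is binding.
At p = 60: qd = 459 - 7·60 = 39 and qs = 5·60 - 237 = 63.
Quantity traded falls to 39. At q = 39 the demand price is (459 - 39)/7 = 60 and the supply price is (237 + 39)/5 = 55.2.
Deadweight loss = ½ · (60 - 55.2) · (53 - 39) = ½ · 4.8 · 14 = 33.6.

33.6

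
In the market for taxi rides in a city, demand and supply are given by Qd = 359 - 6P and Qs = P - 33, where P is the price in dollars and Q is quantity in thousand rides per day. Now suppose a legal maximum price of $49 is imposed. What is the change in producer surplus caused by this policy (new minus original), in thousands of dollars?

Setting quantity demanded equal to quantity supplied, 359 - 6P = P - 33, gives P* = 56 and Q* = 23.
Because the ceiling (49) lies below the market-clearing price, it is binding.
At P = 49: Qd = 359 - 6·49 = 65 and Qs = 49 - 33 = 16.
Producer surplus without the control is ½ · (56 - 33) · 23 = 264.5.
With the ceiling, producers sell 16 units at 49, so PS = ½ · (49 - 33) · 16 = 128.
Change in producer surplus = 128 - 264.5 = -136.5.

-136.5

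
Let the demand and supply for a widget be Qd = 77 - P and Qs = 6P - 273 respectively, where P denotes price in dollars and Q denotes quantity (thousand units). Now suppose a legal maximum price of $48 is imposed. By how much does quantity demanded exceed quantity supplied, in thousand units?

14

Equilibrium: 77 - P = 6P - 273, so 350 = 7P and P* = 50, Q* = 27.
Since 48 < 50, the ceiling is binding.
At P = 48: Qd = 77 - 48 = 29 and Qs = 6·48 - 273 = 15.
Shortage = Qd - Qs = 29 - 15 = 14.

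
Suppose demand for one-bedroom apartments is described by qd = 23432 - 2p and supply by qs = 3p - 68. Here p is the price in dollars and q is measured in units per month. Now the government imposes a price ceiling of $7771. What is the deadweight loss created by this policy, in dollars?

Setting quantity demanded equal to quantity supplied, 23432 - 2p = 3p - 68, gives p* = 4700 and q* = 14032.
Since 7771 is above p* = 4700, the ceiling does not bind and the free-market outcome prevails.
Since the control does not bind, no trades are prevented and deadweight loss is zero.

0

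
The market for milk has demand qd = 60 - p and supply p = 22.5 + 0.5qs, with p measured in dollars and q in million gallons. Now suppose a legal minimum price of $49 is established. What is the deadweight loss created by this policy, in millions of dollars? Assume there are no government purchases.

147

Rearranging supply gives qs = 2p - 45. Without the control the market clears where 60 - p = 2p - 45, i.e. p* = 35 and q* = 25.
Since 49 > 35, the floor is binding.
At p = 49: qd = 60 - 49 = 11 and qs = 2·49 - 45 = 53.
Quantity traded falls to 11. At q = 11 the demand price is 60 - 11 = 49 and the supply price is (45 + 11)/2 = 28.
Deadweight loss = ½ · (49 - 28) · (25 - 11) = ½ · 21 · 14 = 147.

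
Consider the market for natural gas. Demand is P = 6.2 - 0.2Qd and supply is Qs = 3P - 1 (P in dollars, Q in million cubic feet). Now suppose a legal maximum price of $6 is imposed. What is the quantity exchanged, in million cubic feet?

Rearranging demand gives Qd = 31 - 5P. In a free market, 31 - 5P = 3P - 1 gives the equilibrium P* = 4, Q* = 11.
Since 6 is above P* = 4, the ceiling does not bind and the free-market outcome prevails.

11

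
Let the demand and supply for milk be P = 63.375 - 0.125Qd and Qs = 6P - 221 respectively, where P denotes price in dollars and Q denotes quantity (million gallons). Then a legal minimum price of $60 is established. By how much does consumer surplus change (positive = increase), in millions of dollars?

Rearranging demand gives Qd = 507 - 8P. Without the control the market clears where 507 - 8P = 6P - 221, i.e. P* = 52 and Q* = 91.
Because the floor (60) lies above the market-clearing price, it is binding.
At P = 60: Qd = 507 - 8·60 = 27 and Qs = 6·60 - 221 = 139.
Consumer surplus without the control is ½ · (63.375 - 52) · 91 = 517.5625.
With the floor, consumers buy 27 units at 60, so CS = ½ · (63.375 - 60) · 27 = 45.5625.
Change in consumer surplus = 45.5625 - 517.5625 = -472.

-472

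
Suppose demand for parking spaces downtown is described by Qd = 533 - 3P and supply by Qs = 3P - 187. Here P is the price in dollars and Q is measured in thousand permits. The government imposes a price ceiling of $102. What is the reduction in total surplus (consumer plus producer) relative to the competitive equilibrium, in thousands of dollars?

972

Setting quantity demanded equal to quantity supplied, 533 - 3P = 3P - 187, gives P* = 120 and Q* = 173.
Because the ceiling (102) lies below the market-clearing price, it is binding.
At P = 102: Qd = 533 - 3·102 = 227 and Qs = 3·102 - 187 = 119.
Quantity traded falls to 119. At Q = 119 the demand price is (533 - 119)/3 = 138 and the supply price is (187 + 119)/3 = 102.
Deadweight loss = ½ · (138 - 102) · (173 - 119) = ½ · 36 · 54 = 972.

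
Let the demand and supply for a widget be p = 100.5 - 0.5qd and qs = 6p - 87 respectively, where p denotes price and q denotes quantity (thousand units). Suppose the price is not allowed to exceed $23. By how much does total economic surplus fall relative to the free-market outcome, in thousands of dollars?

Rearranging demand gives qd = 201 - 2p. Equilibrium: 201 - 2p = 6p - 87, so 288 = 8p and p* = 36, q* = 129.
Because the ceiling (23) lies below the market-clearing price, it is binding.
At p = 23: qd = 201 - 2·23 = 155 and qs = 6·23 - 87 = 51.
Quantity traded falls to 51. At q = 51 the demand price is (201 - 51)/2 = 75 and the supply price is (87 + 51)/6 = 23.
Deadweight loss = ½ · (75 - 23) · (129 - 51) = ½ · 52 · 78 = 2028.

2028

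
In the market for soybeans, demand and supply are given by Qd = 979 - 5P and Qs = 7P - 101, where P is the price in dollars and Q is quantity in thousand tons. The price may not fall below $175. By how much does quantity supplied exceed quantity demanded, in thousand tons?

In a free market, 979 - 5P = 7P - 101 gives the equilibrium P* = 90, Q* = 529.
The floor of 175 is above the equilibrium price 90, so it binds.
At P = 175: Qd = 979 - 5·175 = 104 and Qs = 7·175 - 101 = 1124.
Surplus = Qs - Qd = 1124 - 104 = 1020.

1020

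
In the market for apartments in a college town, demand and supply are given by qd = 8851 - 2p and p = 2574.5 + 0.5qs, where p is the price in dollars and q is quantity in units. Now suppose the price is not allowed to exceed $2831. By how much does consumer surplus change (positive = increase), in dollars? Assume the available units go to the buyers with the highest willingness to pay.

-104364

Rearranging supply gives qs = 2p - 5149. In a free market, 8851 - 2p = 2p - 5149 gives the equilibrium p* = 3500, q* = 1851.
Since 2831 < 3500, the ceiling is binding.
At p = 2831: qd = 8851 - 2·2831 = 3189 and qs = 2·2831 - 5149 = 513.
Consumer surplus without the control is ½ · (4425.5 - 3500) · 1851 = 856550.25.
With the ceiling, 513 units are sold at 2831 (assume they go to the highest-value buyers). The demand price at q = 513 is 4169, so CS = ½ · [(4425.5 - 2831) + (4169 - 2831)] · 513 = 752186.25.
Change in consumer surplus = 752186.25 - 856550.25 = -104364.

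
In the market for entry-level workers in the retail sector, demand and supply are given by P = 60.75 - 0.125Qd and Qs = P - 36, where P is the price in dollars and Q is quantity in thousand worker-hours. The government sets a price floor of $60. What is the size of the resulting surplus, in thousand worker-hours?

18

Rearranging demand gives Qd = 486 - 8P. In a free market, 486 - 8P = P - 36 gives the equilibrium P* = 58, Q* = 22.
The floor of 60 is above the equilibrium price 58, so it binds.
At P = 60: Qd = 486 - 8·60 = 6 and Qs = 60 - 36 = 24.
Surplus = Qs - Qd = 24 - 6 = 18.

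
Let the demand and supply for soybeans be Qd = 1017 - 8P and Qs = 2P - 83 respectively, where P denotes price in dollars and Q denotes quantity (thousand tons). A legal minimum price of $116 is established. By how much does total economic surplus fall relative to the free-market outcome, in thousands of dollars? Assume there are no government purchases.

720

Setting quantity demanded equal to quantity supplied, 1017 - 8P = 2P - 83, gives P* = 110 and Q* = 137.
Because the floor (116) lies above the market-clearing price, it is binding.
At P = 116: Qd = 1017 - 8·116 = 89 and Qs = 2·116 - 83 = 149.
Quantity traded falls to 89. At Q = 89 the demand price is (1017 - 89)/8 = 116 and the supply price is (83 + 89)/2 = 86.
Deadweight loss = ½ · (116 - 86) · (137 - 89) = ½ · 30 · 48 = 720.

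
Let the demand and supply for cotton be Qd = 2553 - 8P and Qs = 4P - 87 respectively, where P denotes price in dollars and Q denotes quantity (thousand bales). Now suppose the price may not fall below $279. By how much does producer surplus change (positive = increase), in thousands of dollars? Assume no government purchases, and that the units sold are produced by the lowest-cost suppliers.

In a free market, 2553 - 8P = 4P - 87 gives the equilibrium P* = 220, Q* = 793.
Because the floor (279) lies above the market-clearing price, it is binding.
At P = 279: Qd = 2553 - 8·279 = 321 and Qs = 4·279 - 87 = 1029.
Producer surplus without the control is ½ · (220 - 21.75) · 793 = 78606.125.
With the floor, 321 units are sold at 279. The supply price at Q = 321 is 102, so PS = ½ · [(279 - 21.75) + (279 - 102)] · 321 = 69697.125.
Change in producer surplus = 69697.125 - 78606.125 = -8909.

-8909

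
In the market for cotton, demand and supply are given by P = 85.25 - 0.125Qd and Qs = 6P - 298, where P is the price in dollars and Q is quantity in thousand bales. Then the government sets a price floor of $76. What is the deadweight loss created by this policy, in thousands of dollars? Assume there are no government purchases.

Rearranging demand gives Qd = 682 - 8P. Equilibrium: 682 - 8P = 6P - 298, so 980 = 14P and P* = 70, Q* = 122.
The floor of 76 is above the equilibrium price 70, so it binds.
At P = 76: Qd = 682 - 8·76 = 74 and Qs = 6·76 - 298 = 158.
Quantity traded falls to 74. At Q = 74 the demand price is (682 - 74)/8 = 76 and the supply price is (298 + 74)/6 = 62.
Deadweight loss = ½ · (76 - 62) · (122 - 74) = ½ · 14 · 48 = 336.

336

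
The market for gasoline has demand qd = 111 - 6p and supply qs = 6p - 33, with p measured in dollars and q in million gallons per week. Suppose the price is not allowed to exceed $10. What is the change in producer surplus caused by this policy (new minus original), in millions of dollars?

In a free market, 111 - 6p = 6p - 33 gives the equilibrium p* = 12, q* = 39.
The ceiling of 10 is below the equilibrium price 12, so it binds.
At p = 10: qd = 111 - 6·10 = 51 and qs = 6·10 - 33 = 27.
Producer surplus without the control is ½ · (12 - 5.5) · 39 = 126.75.
With the ceiling, producers sell 27 units at 10, so PS = ½ · (10 - 5.5) · 27 = 60.75.
Change in producer surplus = 60.75 - 126.75 = -66.

-66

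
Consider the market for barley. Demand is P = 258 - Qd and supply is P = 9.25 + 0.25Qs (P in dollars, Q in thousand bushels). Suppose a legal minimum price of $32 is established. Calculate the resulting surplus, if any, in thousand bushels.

0

Rearranging demand gives Qd = 258 - P; rearranging supply gives Qs = 4P - 37. In a free market, 258 - P = 4P - 37 gives the equilibrium P* = 59, Q* = 199.
Since 32 is below P* = 59, the floor does not bind and the free-market outcome prevails.
Since the control does not bind, there is no surplus.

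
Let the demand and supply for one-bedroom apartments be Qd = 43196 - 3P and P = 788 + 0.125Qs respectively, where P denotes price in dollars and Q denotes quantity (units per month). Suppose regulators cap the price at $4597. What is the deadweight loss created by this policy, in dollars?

Rearranging supply gives Qs = 8P - 6304. Equilibrium: 43196 - 3P = 8P - 6304, so 49500 = 11P and P* = 4500, Q* = 29696.
The ceiling of 4597 is above the equilibrium price 4500, so it is not binding; the market clears at P* = 4500, Q* = 29696.
Since the control does not bind, no trades are prevented and deadweight loss is zero.

0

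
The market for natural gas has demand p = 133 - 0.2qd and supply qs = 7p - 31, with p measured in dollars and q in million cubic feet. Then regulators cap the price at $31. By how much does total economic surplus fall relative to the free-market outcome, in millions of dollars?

6123.6

Rearranging demand gives qd = 665 - 5p. In a free market, 665 - 5p = 7p - 31 gives the equilibrium p* = 58, q* = 375.
The ceiling of 31 is below the equilibrium price 58, so it binds.
At p = 31: qd = 665 - 5·31 = 510 and qs = 7·31 - 31 = 186.
Quantity traded falls to 186. At q = 186 the demand price is (665 - 186)/5 = 95.8 and the supply price is (31 + 186)/7 = 31.
Deadweight loss = ½ · (95.8 - 31) · (375 - 186) = ½ · 64.8 · 189 = 6123.6.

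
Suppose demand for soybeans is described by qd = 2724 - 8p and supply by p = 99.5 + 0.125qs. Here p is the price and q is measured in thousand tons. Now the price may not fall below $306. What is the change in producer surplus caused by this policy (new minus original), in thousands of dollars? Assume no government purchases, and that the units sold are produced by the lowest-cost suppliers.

-5848

Rearranging supply gives qs = 8p - 796. In a free market, 2724 - 8p = 8p - 796 gives the equilibrium p* = 220, q* = 964.
Since 306 > 220, the floor is binding.
At p = 306: qd = 2724 - 8·306 = 276 and qs = 8·306 - 796 = 1652.
Producer surplus without the control is ½ · (220 - 99.5) · 964 = 58081.
With the floor, 276 units are sold at 306. The supply price at q = 276 is 134, so PS = ½ · [(306 - 99.5) + (306 - 134)] · 276 = 52233.
Change in producer surplus = 52233 - 58081 = -5848.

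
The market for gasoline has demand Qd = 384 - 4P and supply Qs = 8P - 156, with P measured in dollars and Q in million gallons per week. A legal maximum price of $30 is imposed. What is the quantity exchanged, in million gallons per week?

84

Equilibrium: 384 - 4P = 8P - 156, so 540 = 12P and P* = 45, Q* = 204.
The ceiling of 30 is below the equilibrium price 45, so it binds.
At P = 30: Qd = 384 - 4·30 = 264 and Qs = 8·30 - 156 = 84.
The quantity actually transacted is the short side, supply: 84.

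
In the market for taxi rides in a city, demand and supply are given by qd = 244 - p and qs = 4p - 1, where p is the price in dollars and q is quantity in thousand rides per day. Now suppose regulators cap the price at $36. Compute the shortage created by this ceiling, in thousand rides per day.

65

Equilibrium: 244 - p = 4p - 1, so 245 = 5p and p* = 49, q* = 195.
The ceiling of 36 is below the equilibrium price 49, so it binds.
At p = 36: qd = 244 - 36 = 208 and qs = 4·36 - 1 = 143.
Shortage = qd - qs = 208 - 143 = 65.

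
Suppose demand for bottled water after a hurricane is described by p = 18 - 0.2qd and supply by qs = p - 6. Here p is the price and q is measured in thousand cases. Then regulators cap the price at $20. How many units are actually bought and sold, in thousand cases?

Rearranging demand gives qd = 90 - 5p. In a free market, 90 - 5p = p - 6 gives the equilibrium p* = 16, q* = 10.
Since 20 is above p* = 16, the ceiling does not bind and the free-market outcome prevails.

10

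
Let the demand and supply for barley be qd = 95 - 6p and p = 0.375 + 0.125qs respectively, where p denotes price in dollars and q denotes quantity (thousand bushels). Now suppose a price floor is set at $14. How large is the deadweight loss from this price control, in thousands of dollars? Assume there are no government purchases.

257.25

Rearranging supply gives qs = 8p - 3. Without the control the market clears where 95 - 6p = 8p - 3, i.e. p* = 7 and q* = 53.
Because the floor (14) lies above the market-clearing price, it is binding.
At p = 14: qd = 95 - 6·14 = 11 and qs = 8·14 - 3 = 109.
Quantity traded falls to 11. At q = 11 the demand price is (95 - 11)/6 = 14 and the supply price is (3 + 11)/8 = 1.75.
Deadweight loss = ½ · (14 - 1.75) · (53 - 11) = ½ · 12.25 · 42 = 257.25.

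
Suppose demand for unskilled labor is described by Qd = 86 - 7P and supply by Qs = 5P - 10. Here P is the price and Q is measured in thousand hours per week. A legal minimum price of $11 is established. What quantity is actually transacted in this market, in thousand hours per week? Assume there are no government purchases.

Equilibrium: 86 - 7P = 5P - 10, so 96 = 12P and P* = 8, Q* = 30.
Because the floor (11) lies above the market-clearing price, it is binding.
At P = 11: Qd = 86 - 7·11 = 9 and Qs = 5·11 - 10 = 45.
The quantity actually transacted is the short side, demand: 9.

9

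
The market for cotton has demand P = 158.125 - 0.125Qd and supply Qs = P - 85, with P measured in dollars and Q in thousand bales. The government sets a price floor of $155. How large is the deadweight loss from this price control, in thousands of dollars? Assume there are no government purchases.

900

Rearranging demand gives Qd = 1265 - 8P. In a free market, 1265 - 8P = P - 85 gives the equilibrium P* = 150, Q* = 65.
Because the floor (155) lies above the market-clearing price, it is binding.
At P = 155: Qd = 1265 - 8·155 = 25 and Qs = 155 - 85 = 70.
Quantity traded falls to 25. At Q = 25 the demand price is (1265 - 25)/8 = 155 and the supply price is 85 + 25 = 110.
Deadweight loss = ½ · (155 - 110) · (65 - 25) = ½ · 45 · 40 = 900.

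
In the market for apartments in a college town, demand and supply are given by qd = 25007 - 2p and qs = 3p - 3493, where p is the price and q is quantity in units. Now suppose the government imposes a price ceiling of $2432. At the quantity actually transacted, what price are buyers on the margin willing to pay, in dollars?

10602

Without the control the market clears where 25007 - 2p = 3p - 3493, i.e. p* = 5700 and q* = 13607.
Because the ceiling (2432) lies below the market-clearing price, it is binding.
At p = 2432: qd = 25007 - 2·2432 = 20143 and qs = 3·2432 - 3493 = 3803.
Only 3803 units reach the market. On the demand curve, the marginal buyer's willingness to pay at q = 3803 is (25007 - 3803)/2 = 10602.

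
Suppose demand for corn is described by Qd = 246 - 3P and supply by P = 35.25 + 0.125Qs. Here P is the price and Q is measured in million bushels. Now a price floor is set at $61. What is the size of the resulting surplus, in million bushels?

Rearranging supply gives Qs = 8P - 282. Without the control the market clears where 246 - 3P = 8P - 282, i.e. P* = 48 and Q* = 102.
Because the floor (61) lies above the market-clearing price, it is binding.
At P = 61: Qd = 246 - 3·61 = 63 and Qs = 8·61 - 282 = 206.
Surplus = Qs - Qd = 206 - 63 = 143.

143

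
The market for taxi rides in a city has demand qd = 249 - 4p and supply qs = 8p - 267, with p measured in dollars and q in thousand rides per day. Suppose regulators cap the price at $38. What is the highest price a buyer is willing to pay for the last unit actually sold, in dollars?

In a free market, 249 - 4p = 8p - 267 gives the equilibrium p* = 43, q* = 77.
Because the ceiling (38) lies below the market-clearing price, it is binding.
At p = 38: qd = 249 - 4·38 = 97 and qs = 8·38 - 267 = 37.
Only 37 units reach the market. On the demand curve, the marginal buyer's willingness to pay at q = 37 is (249 - 37)/4 = 53.

53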